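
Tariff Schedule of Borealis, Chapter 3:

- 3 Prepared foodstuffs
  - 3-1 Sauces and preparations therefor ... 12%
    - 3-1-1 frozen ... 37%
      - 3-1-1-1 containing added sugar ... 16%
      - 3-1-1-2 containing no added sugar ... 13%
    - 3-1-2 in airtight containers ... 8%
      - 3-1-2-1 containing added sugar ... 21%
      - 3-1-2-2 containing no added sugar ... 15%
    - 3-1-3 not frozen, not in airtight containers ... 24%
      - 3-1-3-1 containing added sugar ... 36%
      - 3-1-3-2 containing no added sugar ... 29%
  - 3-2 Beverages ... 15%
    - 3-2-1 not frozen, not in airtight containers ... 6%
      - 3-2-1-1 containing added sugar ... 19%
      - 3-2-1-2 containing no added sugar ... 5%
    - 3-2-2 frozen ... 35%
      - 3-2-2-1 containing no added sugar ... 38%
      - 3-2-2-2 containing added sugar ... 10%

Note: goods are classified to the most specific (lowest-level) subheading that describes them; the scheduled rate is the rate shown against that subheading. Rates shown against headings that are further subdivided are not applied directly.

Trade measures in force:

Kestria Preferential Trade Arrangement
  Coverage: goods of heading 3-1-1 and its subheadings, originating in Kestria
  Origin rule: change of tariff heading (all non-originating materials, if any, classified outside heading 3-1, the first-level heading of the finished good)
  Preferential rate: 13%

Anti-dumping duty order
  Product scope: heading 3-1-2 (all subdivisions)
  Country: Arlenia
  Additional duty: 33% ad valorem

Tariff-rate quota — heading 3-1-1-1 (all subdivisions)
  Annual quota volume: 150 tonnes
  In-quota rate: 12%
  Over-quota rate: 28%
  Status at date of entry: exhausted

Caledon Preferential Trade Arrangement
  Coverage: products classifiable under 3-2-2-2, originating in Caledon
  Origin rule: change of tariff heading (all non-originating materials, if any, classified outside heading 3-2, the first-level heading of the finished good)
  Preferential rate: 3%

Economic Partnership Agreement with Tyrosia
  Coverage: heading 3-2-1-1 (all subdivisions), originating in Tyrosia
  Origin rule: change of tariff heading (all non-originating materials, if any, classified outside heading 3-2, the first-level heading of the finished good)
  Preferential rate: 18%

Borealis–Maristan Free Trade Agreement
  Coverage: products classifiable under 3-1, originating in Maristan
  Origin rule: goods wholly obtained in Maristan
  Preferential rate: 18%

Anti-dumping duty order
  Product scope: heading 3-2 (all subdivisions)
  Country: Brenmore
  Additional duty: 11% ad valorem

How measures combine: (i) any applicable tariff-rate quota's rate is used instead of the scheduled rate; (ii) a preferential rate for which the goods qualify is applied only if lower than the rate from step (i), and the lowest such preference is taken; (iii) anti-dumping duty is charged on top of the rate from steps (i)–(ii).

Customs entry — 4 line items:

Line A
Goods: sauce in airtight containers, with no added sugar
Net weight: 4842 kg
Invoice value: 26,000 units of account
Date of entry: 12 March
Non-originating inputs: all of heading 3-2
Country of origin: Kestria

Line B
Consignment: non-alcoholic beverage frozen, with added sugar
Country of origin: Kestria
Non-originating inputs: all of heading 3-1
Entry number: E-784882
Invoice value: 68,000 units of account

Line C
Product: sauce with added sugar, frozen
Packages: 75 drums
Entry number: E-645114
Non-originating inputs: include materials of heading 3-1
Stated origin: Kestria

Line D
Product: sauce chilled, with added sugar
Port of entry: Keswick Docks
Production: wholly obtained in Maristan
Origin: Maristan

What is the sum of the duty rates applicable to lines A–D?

71%

Line A: sauce → 3-1; in airtight containers → 3-1-2; with no added sugar → 3-1-2-2. Scheduled 15%. Kestria agreement on 3-1-1: 3-1-2-2 not covered. → 15%.
Line B: non-alcoholic beverage → 3-2; frozen → 3-2-2; with added sugar → 3-2-2-2. Scheduled 10%. Kestria agreement on 3-1-1: 3-2-2-2 not covered. → 10%.
Line C: sauce → 3-1; frozen → 3-1-1; with added sugar → 3-1-1-1. Scheduled 16%. quota on 3-1-1-1 exhausted → over-quota 28%; Kestria agreement on 3-1-1: CTH not met. → 28%.
Line D: sauce → 3-1; chilled → 3-1-3; with added sugar → 3-1-3-1. Scheduled 36%. Maristan agreement on 3-1: wholly obtained → 18% available; preferential 18%. → 18%.
Sum: 15% + 10% + 28% + 18% = 71%.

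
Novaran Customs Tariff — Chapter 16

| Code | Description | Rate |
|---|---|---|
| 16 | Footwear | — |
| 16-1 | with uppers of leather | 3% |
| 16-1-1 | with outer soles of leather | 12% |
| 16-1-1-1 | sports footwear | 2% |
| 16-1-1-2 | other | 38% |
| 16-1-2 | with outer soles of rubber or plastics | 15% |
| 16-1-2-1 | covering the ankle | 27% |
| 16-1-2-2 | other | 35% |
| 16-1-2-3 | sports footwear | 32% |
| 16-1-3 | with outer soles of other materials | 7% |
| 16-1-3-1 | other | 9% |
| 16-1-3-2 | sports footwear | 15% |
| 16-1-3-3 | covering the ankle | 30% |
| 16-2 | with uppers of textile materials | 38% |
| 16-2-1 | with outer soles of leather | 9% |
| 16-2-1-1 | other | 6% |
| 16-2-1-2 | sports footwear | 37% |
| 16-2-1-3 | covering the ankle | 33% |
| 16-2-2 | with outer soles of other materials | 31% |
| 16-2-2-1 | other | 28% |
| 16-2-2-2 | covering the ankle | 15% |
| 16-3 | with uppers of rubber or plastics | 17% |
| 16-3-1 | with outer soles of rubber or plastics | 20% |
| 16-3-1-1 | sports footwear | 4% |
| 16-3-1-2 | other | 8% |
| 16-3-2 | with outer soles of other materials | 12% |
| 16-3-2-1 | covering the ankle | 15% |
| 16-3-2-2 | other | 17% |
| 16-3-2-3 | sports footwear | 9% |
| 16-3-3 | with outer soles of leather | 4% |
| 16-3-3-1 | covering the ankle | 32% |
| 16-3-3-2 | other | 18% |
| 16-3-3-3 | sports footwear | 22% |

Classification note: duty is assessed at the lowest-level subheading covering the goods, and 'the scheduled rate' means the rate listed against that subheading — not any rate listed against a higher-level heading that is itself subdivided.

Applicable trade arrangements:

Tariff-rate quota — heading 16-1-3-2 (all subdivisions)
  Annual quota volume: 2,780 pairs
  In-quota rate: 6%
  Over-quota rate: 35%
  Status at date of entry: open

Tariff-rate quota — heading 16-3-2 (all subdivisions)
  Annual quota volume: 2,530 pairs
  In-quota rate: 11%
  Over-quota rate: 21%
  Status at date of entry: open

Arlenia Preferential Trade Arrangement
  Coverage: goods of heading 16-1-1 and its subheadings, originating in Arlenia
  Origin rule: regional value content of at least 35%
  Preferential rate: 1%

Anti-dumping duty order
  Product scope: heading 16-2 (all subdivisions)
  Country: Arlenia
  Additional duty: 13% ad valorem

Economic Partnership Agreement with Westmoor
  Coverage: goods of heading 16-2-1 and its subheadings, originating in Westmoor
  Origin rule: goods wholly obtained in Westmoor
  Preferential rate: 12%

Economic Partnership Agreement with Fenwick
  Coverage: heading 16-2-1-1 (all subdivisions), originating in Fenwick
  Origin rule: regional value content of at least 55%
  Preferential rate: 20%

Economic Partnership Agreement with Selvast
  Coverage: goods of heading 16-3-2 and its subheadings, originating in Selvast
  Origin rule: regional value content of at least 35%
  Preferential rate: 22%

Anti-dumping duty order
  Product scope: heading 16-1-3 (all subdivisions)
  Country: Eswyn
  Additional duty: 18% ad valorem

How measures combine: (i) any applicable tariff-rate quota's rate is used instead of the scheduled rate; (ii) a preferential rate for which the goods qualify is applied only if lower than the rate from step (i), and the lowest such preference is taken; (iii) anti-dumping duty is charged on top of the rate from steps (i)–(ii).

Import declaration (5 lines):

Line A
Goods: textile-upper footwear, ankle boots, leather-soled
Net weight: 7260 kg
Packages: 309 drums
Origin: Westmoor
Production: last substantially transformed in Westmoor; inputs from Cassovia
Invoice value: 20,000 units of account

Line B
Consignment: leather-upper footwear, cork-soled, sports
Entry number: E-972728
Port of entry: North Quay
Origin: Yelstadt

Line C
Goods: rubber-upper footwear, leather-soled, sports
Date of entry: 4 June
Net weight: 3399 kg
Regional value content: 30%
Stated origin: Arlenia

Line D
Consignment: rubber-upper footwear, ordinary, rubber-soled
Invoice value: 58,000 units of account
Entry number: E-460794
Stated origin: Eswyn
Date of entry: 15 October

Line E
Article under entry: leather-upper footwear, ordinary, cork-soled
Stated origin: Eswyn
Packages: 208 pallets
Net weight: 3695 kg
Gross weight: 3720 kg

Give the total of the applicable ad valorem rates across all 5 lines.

96%

Line A: textile-upper → 16-2; leather-soled → 16-2-1; ankle boots → 16-2-1-3. Scheduled 33%. Westmoor agreement on 16-2-1: not wholly obtained. → 33%.
Line B: leather-upper → 16-1; cork-soled → 16-1-3; sports → 16-1-3-2. Scheduled 15%. quota on 16-1-3-2 open → in-quota 6%. → 6%.
Line C: rubber-upper → 16-3; leather-soled → 16-3-3; sports → 16-3-3-3. Scheduled 22%. Arlenia agreement on 16-1-1: 16-3-3-3 not covered. → 22%.
Line D: rubber-upper → 16-3; rubber-soled → 16-3-1; ordinary → 16-3-1-2. Scheduled 8%. No special measure applies. → 8%.
Line E: leather-upper → 16-1; cork-soled → 16-1-3; ordinary → 16-1-3-1. Scheduled 9%. anti-dumping (Eswyn, 16-1-3): +18%; total 9% + 18% = 27%. → 27%.
Sum: 33% + 6% + 22% + 8% + 27% = 96%.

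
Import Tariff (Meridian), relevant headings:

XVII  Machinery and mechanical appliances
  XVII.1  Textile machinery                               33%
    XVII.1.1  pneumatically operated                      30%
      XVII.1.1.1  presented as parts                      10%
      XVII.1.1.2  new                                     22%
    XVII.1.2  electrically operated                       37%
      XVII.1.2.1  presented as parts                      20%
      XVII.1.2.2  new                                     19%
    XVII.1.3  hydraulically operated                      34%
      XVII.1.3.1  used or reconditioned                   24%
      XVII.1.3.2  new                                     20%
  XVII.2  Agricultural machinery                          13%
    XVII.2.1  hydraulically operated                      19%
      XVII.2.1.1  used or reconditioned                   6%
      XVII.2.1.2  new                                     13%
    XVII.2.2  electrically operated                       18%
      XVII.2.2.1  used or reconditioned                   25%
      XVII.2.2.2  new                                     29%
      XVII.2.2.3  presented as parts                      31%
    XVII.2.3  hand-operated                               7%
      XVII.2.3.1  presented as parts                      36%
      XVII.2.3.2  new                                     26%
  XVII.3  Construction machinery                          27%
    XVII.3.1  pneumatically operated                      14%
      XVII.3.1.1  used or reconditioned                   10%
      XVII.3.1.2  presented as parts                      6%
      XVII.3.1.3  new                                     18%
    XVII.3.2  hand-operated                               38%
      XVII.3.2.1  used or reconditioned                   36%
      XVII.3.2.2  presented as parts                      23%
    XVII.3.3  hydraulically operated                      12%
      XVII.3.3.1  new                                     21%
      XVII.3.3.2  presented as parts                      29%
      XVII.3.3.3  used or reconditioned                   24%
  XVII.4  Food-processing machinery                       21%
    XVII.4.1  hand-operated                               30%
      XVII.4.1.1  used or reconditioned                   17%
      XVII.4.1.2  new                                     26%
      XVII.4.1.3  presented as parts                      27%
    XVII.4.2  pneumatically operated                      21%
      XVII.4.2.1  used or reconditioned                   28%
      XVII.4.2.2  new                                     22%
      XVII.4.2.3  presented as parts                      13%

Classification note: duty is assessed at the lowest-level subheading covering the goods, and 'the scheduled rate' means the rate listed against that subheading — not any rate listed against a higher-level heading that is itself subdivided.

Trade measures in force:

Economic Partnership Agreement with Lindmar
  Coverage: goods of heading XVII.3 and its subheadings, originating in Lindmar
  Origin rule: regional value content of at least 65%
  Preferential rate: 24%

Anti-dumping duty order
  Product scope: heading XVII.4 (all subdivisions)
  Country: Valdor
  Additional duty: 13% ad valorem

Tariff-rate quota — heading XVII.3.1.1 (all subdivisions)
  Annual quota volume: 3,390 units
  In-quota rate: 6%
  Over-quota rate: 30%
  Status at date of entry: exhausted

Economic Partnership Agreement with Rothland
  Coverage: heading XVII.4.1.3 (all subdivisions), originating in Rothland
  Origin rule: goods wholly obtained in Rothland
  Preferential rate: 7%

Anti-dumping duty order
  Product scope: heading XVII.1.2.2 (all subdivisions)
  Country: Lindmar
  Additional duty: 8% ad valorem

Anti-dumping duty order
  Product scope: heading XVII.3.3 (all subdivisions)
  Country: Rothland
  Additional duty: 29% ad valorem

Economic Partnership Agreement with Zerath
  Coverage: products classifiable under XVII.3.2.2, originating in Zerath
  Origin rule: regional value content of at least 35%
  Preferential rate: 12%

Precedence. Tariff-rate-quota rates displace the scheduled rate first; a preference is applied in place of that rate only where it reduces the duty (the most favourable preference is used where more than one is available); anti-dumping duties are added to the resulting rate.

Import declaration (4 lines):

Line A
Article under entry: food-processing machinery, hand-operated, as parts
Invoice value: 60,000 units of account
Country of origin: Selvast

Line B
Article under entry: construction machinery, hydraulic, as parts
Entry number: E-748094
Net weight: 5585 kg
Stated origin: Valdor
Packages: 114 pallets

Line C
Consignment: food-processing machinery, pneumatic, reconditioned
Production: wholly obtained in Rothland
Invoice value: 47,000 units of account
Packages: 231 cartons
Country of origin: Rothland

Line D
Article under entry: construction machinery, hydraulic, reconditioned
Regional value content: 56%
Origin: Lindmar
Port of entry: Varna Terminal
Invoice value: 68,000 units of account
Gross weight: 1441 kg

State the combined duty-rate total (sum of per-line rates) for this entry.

108%

Line A: food-processing → XVII.4; hand-operated → XVII.4.1; as parts → XVII.4.1.3. Scheduled 27%. No special measure applies. → 27%.
Line B: construction → XVII.3; hydraulic → XVII.3.3; as parts → XVII.3.3.2. Scheduled 29%. No special measure applies. → 29%.
Line C: food-processing → XVII.4; pneumatic → XVII.4.2; reconditioned → XVII.4.2.1. Scheduled 28%. Rothland agreement on XVII.4.1.3: XVII.4.2.1 not covered. → 28%.
Line D: construction → XVII.3; hydraulic → XVII.3.3; reconditioned → XVII.3.3.3. Scheduled 24%. Lindmar agreement on XVII.3: RVC < 65%. → 24%.
Sum: 27% + 29% + 28% + 24% = 108%.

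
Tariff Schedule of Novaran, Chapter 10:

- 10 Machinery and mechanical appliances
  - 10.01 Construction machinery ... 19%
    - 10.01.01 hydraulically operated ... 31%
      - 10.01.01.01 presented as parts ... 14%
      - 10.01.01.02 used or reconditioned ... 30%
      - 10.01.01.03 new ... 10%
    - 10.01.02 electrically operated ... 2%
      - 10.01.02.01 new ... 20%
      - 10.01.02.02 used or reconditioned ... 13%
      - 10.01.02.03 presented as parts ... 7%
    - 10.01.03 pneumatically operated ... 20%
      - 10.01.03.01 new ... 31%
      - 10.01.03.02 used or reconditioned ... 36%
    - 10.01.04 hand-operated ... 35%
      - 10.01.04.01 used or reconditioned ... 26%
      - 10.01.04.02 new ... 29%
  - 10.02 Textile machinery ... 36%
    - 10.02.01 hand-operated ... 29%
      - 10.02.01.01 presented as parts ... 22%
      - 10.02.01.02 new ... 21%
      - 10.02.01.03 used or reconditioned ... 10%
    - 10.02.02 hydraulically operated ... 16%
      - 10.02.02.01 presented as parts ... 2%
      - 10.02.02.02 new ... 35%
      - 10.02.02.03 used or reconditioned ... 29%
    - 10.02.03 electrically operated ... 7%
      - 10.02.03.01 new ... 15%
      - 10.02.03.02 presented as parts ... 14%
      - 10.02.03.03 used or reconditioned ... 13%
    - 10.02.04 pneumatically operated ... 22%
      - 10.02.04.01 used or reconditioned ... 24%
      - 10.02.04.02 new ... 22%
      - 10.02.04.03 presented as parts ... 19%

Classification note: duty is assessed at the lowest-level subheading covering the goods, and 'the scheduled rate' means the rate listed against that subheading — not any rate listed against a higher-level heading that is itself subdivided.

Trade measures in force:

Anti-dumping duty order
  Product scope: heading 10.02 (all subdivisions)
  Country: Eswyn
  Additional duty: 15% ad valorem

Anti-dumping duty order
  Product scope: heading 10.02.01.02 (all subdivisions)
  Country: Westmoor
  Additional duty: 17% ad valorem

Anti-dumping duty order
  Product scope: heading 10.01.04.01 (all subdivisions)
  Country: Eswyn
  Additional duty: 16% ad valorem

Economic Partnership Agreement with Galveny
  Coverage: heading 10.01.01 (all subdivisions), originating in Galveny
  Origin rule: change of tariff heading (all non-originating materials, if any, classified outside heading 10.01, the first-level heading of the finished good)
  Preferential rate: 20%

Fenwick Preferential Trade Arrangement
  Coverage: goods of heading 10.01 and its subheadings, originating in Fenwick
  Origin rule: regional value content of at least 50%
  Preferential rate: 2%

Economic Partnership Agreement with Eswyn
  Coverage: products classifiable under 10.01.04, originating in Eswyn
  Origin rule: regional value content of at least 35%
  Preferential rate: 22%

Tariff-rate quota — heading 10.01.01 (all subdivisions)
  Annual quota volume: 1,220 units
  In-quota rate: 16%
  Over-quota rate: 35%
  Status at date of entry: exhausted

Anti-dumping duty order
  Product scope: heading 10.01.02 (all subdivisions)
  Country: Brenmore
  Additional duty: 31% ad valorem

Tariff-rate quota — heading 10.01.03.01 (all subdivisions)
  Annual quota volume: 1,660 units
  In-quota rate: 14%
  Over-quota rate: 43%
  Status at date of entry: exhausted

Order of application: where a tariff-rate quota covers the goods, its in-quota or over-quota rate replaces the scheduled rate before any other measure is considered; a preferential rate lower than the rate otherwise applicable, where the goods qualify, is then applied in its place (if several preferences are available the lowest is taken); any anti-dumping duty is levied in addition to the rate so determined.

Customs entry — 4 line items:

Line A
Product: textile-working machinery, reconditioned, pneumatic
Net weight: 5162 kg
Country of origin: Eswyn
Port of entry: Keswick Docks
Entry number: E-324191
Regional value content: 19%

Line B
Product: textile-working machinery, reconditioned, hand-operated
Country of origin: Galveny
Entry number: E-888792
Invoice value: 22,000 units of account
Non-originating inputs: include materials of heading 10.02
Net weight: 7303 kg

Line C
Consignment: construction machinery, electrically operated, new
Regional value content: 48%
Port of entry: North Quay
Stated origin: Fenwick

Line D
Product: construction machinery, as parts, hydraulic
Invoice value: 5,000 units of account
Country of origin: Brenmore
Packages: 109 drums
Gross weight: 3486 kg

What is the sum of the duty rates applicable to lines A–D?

104%

Line A: textile-working → 10.02; pneumatic → 10.02.04; reconditioned → 10.02.04.01. Scheduled 24%. Eswyn agreement on 10.01.04: 10.02.04.01 not covered; anti-dumping (Eswyn, 10.02): +15%; total 24% + 15% = 39%. → 39%.
Line B: textile-working → 10.02; hand-operated → 10.02.01; reconditioned → 10.02.01.03. Scheduled 10%. Galveny agreement on 10.01.01: 10.02.01.03 not covered. → 10%.
Line C: construction → 10.01; electrically operated → 10.01.02; new → 10.01.02.01. Scheduled 20%. Fenwick agreement on 10.01: RVC < 50%. → 20%.
Line D: construction → 10.01; hydraulic → 10.01.01; as parts → 10.01.01.01. Scheduled 14%. quota on 10.01.01 exhausted → over-quota 35%. → 35%.
Sum: 39% + 10% + 20% + 35% = 104%.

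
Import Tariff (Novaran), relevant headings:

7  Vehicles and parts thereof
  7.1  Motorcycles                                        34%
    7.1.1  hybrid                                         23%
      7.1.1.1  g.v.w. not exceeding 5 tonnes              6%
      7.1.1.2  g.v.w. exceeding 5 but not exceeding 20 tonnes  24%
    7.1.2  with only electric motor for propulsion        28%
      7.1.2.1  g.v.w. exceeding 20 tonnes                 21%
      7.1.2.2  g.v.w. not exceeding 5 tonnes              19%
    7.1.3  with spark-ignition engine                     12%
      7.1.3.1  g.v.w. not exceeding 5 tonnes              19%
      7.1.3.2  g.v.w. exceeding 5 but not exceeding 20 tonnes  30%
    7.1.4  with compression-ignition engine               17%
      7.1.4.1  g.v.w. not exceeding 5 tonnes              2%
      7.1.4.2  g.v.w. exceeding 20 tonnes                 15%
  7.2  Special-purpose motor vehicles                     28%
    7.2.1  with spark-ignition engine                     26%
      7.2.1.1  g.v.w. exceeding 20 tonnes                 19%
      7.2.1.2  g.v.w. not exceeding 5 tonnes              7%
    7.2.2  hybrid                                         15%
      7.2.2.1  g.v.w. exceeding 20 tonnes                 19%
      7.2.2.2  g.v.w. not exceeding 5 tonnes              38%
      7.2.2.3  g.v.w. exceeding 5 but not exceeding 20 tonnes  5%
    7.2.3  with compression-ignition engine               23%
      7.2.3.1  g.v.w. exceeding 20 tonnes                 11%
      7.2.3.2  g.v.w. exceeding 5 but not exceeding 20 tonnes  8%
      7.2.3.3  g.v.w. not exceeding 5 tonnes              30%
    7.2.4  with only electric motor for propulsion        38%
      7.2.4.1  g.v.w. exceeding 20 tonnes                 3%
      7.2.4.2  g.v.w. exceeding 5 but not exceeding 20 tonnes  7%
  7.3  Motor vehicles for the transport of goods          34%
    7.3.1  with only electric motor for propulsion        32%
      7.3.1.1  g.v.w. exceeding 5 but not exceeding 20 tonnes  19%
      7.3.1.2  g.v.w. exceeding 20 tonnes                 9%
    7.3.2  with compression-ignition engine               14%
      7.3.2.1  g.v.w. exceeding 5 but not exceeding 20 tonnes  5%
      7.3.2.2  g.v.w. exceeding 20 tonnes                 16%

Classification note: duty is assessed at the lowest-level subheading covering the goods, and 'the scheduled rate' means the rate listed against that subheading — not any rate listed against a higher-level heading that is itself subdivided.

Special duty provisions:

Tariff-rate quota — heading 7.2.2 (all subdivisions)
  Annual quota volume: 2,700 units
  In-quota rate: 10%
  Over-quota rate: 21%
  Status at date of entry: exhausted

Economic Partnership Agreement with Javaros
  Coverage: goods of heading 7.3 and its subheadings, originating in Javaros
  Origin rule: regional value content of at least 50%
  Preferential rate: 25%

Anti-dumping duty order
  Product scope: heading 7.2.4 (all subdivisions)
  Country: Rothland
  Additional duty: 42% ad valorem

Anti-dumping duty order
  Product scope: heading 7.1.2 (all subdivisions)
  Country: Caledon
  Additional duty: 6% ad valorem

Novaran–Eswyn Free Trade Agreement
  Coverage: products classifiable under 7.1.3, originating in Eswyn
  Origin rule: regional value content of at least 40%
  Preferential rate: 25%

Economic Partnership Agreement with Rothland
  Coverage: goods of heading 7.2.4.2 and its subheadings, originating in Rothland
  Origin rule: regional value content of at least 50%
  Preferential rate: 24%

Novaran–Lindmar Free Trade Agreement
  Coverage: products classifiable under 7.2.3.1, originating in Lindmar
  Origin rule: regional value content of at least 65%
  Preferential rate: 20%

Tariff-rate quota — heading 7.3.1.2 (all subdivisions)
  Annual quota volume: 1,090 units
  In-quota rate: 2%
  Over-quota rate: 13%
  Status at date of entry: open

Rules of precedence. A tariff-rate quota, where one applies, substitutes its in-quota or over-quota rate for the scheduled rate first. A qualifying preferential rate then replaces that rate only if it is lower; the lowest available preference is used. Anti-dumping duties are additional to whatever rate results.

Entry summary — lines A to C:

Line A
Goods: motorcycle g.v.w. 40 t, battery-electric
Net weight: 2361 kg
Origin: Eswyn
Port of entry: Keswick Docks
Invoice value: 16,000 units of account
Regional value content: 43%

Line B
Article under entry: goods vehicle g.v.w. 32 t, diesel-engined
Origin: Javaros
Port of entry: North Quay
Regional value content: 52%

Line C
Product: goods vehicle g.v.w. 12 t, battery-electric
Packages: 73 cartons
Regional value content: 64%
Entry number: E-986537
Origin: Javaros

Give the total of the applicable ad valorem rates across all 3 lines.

Line A: motorcycle → 7.1; battery-electric → 7.1.2; g.v.w. 40 t → 7.1.2.1. Scheduled 21%. Eswyn agreement on 7.1.3: 7.1.2.1 not covered. → 21%.
Line B: goods vehicle → 7.3; diesel-engined → 7.3.2; g.v.w. 32 t → 7.3.2.2. Scheduled 16%. Javaros agreement on 7.3: RVC ≥ 50% → 25% available; preference 25% not lower than 16% → no reduction. → 16%.
Line C: goods vehicle → 7.3; battery-electric → 7.3.1; g.v.w. 12 t → 7.3.1.1. Scheduled 19%. Javaros agreement on 7.3: RVC ≥ 50% → 25% available; preference 25% not lower than 19% → no reduction. → 19%.
Sum: 21% + 16% + 19% = 56%.

56%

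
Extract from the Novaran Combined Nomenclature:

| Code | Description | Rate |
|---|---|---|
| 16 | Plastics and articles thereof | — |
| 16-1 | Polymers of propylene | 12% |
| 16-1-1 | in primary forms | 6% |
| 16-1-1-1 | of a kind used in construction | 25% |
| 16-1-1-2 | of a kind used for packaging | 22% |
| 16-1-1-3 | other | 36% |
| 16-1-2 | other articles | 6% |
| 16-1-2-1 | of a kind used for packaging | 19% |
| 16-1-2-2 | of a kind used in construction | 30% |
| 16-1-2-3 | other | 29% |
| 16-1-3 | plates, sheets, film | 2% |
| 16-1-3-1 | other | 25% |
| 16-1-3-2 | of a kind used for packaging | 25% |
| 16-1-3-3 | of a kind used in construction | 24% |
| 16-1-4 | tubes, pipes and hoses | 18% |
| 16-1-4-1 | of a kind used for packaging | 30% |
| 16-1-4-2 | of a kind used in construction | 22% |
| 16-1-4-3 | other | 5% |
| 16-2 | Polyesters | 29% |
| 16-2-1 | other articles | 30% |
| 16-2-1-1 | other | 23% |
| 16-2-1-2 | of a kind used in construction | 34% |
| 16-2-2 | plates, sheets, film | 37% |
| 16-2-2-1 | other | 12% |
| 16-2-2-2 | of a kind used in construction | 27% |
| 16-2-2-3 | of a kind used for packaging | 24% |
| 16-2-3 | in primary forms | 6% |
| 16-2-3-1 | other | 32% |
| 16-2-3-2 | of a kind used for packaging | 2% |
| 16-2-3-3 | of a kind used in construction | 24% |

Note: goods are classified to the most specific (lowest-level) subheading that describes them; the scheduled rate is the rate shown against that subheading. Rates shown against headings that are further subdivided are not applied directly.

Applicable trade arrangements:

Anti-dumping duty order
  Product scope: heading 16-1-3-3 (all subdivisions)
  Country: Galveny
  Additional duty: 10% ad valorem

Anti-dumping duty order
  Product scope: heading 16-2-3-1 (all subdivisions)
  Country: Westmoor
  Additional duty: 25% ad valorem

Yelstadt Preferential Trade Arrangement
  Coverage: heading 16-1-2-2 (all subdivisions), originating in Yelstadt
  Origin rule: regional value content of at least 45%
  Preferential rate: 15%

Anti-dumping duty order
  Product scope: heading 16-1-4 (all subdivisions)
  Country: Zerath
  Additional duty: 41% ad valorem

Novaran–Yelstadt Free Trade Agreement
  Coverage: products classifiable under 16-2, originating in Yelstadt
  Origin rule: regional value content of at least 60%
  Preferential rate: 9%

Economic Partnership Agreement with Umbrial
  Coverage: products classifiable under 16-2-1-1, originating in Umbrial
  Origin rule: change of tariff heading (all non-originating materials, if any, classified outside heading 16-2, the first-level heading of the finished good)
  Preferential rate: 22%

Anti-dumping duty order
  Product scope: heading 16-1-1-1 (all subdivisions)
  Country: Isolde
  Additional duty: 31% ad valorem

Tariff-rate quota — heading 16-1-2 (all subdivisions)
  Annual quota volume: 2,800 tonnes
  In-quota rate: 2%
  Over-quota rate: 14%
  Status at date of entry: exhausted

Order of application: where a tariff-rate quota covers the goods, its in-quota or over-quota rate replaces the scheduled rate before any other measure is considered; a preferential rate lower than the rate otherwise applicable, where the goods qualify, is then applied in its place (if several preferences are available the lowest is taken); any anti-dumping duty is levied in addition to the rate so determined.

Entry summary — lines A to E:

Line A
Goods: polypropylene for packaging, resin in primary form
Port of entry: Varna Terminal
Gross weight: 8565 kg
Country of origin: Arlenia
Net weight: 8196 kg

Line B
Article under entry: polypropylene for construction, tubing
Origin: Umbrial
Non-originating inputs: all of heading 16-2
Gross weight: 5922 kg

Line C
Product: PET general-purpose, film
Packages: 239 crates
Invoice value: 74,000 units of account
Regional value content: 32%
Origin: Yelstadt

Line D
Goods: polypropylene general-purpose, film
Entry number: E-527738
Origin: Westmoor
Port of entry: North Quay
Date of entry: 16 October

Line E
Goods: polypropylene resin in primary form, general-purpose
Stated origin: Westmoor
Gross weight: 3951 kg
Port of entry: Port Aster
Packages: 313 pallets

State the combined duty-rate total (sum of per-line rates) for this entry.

Line A: polypropylene → 16-1; resin in primary form → 16-1-1; for packaging → 16-1-1-2. Scheduled 22%. No special measure applies. → 22%.
Line B: polypropylene → 16-1; tubing → 16-1-4; for construction → 16-1-4-2. Scheduled 22%. Umbrial agreement on 16-2-1-1: 16-1-4-2 not covered. → 22%.
Line C: PET → 16-2; film → 16-2-2; general-purpose → 16-2-2-1. Scheduled 12%. Yelstadt agreement on 16-1-2-2: 16-2-2-1 not covered; Yelstadt agreement on 16-2: RVC < 60%. → 12%.
Line D: polypropylene → 16-1; film → 16-1-3; general-purpose → 16-1-3-1. Scheduled 25%. No special measure applies. → 25%.
Line E: polypropylene → 16-1; resin in primary form → 16-1-1; general-purpose → 16-1-1-3. Scheduled 36%. No special measure applies. → 36%.
Sum: 22% + 22% + 12% + 25% + 36% = 117%.

117%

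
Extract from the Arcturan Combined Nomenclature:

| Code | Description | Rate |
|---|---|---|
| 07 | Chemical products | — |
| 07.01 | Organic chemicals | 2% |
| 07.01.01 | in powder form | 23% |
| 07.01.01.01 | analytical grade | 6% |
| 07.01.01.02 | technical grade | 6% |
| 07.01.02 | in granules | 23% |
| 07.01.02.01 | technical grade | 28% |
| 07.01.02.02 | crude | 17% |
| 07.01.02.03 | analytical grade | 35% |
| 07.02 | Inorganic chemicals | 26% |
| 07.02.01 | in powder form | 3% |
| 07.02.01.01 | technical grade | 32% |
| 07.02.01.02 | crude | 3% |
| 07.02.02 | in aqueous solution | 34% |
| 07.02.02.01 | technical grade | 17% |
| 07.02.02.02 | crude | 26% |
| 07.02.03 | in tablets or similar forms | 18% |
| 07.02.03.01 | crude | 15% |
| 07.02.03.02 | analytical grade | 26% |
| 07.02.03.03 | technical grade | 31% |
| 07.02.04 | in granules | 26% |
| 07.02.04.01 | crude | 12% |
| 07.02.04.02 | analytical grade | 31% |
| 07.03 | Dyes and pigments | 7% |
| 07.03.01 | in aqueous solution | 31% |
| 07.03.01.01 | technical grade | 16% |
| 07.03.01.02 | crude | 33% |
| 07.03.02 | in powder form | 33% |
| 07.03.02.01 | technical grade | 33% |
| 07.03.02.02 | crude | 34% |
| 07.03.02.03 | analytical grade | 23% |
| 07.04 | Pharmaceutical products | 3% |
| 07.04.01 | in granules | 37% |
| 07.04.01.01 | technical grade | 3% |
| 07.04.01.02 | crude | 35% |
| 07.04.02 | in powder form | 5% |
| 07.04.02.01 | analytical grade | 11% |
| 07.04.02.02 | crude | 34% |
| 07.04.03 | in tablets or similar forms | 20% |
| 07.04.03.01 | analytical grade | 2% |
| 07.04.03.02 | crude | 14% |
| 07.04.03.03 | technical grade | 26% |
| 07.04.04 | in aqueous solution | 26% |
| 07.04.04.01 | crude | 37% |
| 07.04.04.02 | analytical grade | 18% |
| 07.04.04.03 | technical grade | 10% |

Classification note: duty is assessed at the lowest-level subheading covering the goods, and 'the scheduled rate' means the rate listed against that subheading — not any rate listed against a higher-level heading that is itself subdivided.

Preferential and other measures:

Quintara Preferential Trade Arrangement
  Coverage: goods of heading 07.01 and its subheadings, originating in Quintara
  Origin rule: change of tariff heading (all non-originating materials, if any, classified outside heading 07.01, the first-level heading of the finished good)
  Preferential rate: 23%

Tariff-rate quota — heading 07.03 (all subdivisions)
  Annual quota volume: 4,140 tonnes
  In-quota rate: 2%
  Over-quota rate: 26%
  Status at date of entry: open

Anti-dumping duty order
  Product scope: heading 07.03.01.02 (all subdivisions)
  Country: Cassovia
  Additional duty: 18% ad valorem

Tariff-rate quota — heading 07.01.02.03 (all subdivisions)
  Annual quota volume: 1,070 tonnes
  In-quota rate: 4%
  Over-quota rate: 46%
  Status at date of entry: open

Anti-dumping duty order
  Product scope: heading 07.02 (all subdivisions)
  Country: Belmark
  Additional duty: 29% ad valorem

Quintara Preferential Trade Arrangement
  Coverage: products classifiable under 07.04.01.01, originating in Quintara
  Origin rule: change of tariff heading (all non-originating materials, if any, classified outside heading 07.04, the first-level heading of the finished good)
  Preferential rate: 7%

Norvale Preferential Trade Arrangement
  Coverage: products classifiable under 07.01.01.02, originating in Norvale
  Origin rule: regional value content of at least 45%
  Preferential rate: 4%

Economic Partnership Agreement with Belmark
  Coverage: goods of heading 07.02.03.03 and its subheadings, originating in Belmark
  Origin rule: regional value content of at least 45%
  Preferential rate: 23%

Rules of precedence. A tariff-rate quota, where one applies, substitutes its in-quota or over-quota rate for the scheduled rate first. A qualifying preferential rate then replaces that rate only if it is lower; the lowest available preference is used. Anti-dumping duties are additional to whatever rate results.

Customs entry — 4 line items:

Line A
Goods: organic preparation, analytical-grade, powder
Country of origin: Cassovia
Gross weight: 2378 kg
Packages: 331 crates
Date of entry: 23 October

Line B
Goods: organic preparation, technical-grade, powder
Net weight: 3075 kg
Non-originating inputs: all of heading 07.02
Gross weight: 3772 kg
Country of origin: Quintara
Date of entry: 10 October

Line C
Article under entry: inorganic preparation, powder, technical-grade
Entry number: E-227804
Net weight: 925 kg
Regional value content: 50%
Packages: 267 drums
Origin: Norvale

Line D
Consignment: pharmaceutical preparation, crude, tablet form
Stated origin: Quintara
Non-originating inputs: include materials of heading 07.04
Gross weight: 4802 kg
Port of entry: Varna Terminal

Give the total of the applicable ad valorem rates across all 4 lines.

Line A: organic → 07.01; powder → 07.01.01; analytical-grade → 07.01.01.01. Scheduled 6%. No special measure applies. → 6%.
Line B: organic → 07.01; powder → 07.01.01; technical-grade → 07.01.01.02. Scheduled 6%. Quintara agreement on 07.01: CTH met → 23% available; Quintara agreement on 07.04.01.01: 07.01.01.02 not covered; preference 23% not lower than 6% → no reduction. → 6%.
Line C: inorganic → 07.02; powder → 07.02.01; technical-grade → 07.02.01.01. Scheduled 32%. Norvale agreement on 07.01.01.02: 07.02.01.01 not covered. → 32%.
Line D: pharmaceutical → 07.04; tablet form → 07.04.03; crude → 07.04.03.02. Scheduled 14%. Quintara agreement on 07.01: 07.04.03.02 not covered; Quintara agreement on 07.04.01.01: 07.04.03.02 not covered. → 14%.
Sum: 6% + 6% + 32% + 14% = 58%.

58%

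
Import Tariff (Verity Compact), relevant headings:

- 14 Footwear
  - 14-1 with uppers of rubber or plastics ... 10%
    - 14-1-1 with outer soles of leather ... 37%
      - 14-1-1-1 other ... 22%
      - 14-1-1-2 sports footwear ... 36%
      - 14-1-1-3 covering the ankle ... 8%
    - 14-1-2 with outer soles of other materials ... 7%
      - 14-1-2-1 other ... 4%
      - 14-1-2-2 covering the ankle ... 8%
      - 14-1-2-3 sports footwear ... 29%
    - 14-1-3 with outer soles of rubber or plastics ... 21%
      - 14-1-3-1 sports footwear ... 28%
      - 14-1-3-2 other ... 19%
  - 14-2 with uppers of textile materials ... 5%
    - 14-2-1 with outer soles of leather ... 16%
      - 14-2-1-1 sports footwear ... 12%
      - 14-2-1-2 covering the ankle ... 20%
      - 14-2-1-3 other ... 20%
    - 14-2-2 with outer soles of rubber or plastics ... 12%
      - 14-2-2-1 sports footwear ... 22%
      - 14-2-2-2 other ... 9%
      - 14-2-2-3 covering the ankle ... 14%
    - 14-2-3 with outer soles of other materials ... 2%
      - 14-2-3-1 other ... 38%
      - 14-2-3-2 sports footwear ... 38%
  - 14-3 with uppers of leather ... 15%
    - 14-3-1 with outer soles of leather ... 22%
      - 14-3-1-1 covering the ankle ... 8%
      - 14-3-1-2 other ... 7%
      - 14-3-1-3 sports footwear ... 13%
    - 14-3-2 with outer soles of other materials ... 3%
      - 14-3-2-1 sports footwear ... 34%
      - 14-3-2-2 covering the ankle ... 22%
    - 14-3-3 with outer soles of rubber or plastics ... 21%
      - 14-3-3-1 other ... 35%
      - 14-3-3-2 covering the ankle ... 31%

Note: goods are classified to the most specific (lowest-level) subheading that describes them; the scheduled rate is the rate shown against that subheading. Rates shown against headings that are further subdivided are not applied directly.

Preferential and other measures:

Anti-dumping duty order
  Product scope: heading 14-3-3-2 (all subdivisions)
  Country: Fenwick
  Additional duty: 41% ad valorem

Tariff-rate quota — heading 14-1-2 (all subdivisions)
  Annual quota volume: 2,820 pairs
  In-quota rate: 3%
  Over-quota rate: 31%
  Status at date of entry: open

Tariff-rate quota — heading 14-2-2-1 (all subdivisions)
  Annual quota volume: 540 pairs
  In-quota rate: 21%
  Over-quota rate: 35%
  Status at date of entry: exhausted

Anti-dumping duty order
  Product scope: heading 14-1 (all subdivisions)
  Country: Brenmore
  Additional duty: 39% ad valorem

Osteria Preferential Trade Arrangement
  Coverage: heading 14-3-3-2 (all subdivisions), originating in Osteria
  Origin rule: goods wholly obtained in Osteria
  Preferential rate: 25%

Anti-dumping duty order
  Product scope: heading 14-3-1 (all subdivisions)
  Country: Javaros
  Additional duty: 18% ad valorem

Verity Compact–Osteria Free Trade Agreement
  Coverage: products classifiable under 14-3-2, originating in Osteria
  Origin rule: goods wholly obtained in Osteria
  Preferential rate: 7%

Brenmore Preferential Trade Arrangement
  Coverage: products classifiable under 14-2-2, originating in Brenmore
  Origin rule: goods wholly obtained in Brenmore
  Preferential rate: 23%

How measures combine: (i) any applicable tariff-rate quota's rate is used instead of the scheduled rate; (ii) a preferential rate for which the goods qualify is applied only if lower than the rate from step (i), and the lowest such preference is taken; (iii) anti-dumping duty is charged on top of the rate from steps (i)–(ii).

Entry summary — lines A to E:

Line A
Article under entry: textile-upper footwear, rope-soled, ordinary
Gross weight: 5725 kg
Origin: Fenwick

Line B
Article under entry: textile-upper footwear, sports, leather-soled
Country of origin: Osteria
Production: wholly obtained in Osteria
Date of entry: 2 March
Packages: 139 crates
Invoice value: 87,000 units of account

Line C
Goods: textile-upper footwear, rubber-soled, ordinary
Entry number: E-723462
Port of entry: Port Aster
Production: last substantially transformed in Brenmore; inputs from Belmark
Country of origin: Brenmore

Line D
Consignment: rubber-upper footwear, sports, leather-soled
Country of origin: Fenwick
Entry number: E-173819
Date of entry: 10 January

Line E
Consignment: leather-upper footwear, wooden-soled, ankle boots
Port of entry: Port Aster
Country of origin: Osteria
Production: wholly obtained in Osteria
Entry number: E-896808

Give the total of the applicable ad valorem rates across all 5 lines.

Line A: textile-upper → 14-2; rope-soled → 14-2-3; ordinary → 14-2-3-1. Scheduled 38%. No special measure applies. → 38%.
Line B: textile-upper → 14-2; leather-soled → 14-2-1; sports → 14-2-1-1. Scheduled 12%. Osteria agreement on 14-3-3-2: 14-2-1-1 not covered; Osteria agreement on 14-3-2: 14-2-1-1 not covered. → 12%.
Line C: textile-upper → 14-2; rubber-soled → 14-2-2; ordinary → 14-2-2-2. Scheduled 9%. Brenmore agreement on 14-2-2: not wholly obtained. → 9%.
Line D: rubber-upper → 14-1; leather-soled → 14-1-1; sports → 14-1-1-2. Scheduled 36%. No special measure applies. → 36%.
Line E: leather-upper → 14-3; wooden-soled → 14-3-2; ankle boots → 14-3-2-2. Scheduled 22%. Osteria agreement on 14-3-3-2: 14-3-2-2 not covered; Osteria agreement on 14-3-2: wholly obtained → 7% available; preferential 7%. → 7%.
Sum: 38% + 12% + 9% + 36% + 7% = 102%.

102%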